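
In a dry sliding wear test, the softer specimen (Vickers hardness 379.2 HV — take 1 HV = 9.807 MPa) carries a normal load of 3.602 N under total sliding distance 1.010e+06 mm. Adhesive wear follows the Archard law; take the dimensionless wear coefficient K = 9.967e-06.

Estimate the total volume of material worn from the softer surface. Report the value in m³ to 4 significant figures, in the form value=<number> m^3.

value=9.750e-12 m^3

Every step runs at full precision — intermediate values are shown rounded. Rounded once at the end to 4 significant figures.
The distance L = 1.010e+06 mm = 1010 m.
Hardness H = 379.2 HV × 9.807 MPa/HV = 3719 MPa = 3.719e+09 Pa.
In SI base units: W = 3.602 N, H = 3.719e+09 Pa, K = 9.967e-06.
Archard volume V = K·W·L/H = 9.967e-06 · 3.602 · 1010 / 3.719e+09 = 9.750e-12 m³.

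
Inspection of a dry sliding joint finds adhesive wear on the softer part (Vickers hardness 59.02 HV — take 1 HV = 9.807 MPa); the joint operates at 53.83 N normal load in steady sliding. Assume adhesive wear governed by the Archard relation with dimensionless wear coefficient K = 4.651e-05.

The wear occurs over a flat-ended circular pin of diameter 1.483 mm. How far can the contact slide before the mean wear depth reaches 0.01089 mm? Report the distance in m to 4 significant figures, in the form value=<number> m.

value=4.349 m

Intermediate values appear rounded; all arithmetic runs at exact precision. Rounded just once: 4 significant digits.
Convert: Hardness H = 59.02 HV × 9.807 MPa/HV = 578.8 MPa = 5.788e+08 Pa.
Convert: Pin diameter d = 1.483 mm = 0.001483 m. Contact area A = π·d²/4 = π·(0.001483 m)²/4 = 1.727e-06 m².
Convert: Depth limit h_lim = 0.01089 mm = 1.089e-05 m.
Restated in SI base units: W = 53.83 N, H = 5.788e+08 Pa, K = 4.651e-05.
At the depth limit, V_lim = h_lim·A = 1.089e-05 · 1.727e-06 = 1.881e-11 m³.
Inverting, life L = V_lim·H/(K·W) = 1.881e-11 · 5.788e+08 / (4.651e-05 · 53.83) = 4.349 m.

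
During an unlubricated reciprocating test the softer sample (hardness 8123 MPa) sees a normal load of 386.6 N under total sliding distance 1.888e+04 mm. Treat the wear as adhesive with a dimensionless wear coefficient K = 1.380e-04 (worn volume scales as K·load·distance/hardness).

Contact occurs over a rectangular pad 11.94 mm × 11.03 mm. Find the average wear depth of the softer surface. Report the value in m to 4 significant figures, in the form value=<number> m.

value=9.416e-07 m

Every step keeps full precision, and intermediates are shown rounded, and rounded once at the end to 4 significant figures.
Path length L = 1.888e+04 mm = 18.88 m.
Hardness H = 8123 MPa = 8.123e+09 Pa.
Pad sides 11.94 mm × 11.03 mm = 0.01194 m × 0.01103 m. Contact area A = 0.01194 m × 0.01103 m = 1.317e-04 m².
Expressed in SI base units: W = 386.6 N, H = 8.123e+09 Pa, K = 1.380e-04.
The Archard volume V = K·W·L/H = 1.380e-04 · 386.6 · 18.88 / 8.123e+09 = 1.240e-10 m³.
Average depth h = V/A = 1.240e-10 / 1.317e-04 = 9.416e-07 m.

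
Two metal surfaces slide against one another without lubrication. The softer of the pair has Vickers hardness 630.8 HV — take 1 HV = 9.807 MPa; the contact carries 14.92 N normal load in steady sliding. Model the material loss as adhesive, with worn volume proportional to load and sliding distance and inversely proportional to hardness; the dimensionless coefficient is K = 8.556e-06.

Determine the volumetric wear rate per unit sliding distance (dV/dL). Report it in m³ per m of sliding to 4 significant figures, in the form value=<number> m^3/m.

Intermediate values are printed rounded — every step keeps full precision; rounded just once to 4 significant digits.
Hardness H = 630.8 HV × 9.807 MPa/HV = 6186 MPa = 6.186e+09 Pa.
Collected in SI base units: W = 14.92 N, H = 6.186e+09 Pa, K = 8.556e-06.
Sliding wear rate dV/dL = K·W/H: 8.556e-06 · 14.92 / 6.186e+09 = 2.064e-14 m³/m.

value=2.064e-14 m^3/m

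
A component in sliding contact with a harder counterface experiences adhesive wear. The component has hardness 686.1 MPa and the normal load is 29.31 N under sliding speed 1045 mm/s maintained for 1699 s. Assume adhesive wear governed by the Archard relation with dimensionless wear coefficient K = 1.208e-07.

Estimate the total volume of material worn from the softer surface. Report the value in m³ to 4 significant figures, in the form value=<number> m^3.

value=9.162e-12 m^3

Printed values are rounded; the algebra maintains exact precision, and one final rounding, at 4 significant figures.
Convert: Sliding speed v = 1045 mm/s = 1.045 m/s. Distance L = v·t = 1.045 m/s × 1699 s = 1775 m.
Convert: Hardness H = 686.1 MPa = 6.861e+08 Pa.
SI base units throughout: W = 29.31 N, H = 6.861e+08 Pa, K = 1.208e-07.
Volume removed: V = K·W·L/H = 1.208e-07 · 29.31 · 1775 / 6.861e+08 = 9.162e-12 m³.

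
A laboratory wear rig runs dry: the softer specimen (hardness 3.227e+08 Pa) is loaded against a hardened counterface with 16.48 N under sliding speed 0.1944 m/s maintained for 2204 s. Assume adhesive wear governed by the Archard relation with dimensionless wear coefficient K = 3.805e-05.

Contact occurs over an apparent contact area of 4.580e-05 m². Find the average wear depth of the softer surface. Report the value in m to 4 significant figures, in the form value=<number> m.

value=1.818e-05 m

All working math keeps full float precision — the intermediates appear rounded, and one final rounding to 4 significant digits.
Convert: Distance L = v·t = 0.1944 m/s × 2204 s = 428.5 m.
SI base units throughout: W = 16.48 N, H = 3.227e+08 Pa, K = 3.805e-05.
Archard relation: V = K·W·L/H = 3.805e-05 · 16.48 · 428.5 / 3.227e+08 = 8.326e-10 m³.
Depth h = V/A = 8.326e-10 / 4.580e-05 = 1.818e-05 m.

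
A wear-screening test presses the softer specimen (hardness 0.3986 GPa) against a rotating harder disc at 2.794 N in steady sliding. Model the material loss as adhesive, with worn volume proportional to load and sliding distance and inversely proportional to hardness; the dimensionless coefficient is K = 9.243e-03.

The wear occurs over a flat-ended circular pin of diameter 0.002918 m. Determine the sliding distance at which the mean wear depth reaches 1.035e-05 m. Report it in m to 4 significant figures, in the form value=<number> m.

The computation maintains exact precision, and intermediate values are shown rounded. Rounded once at the end, at 4 significant digits.
Convert: Hardness H = 0.3986 GPa = 3.986e+08 Pa.
Convert: Contact area A = π·d²/4 = π·(0.002918 m)²/4 = 6.687e-06 m².
SI base units throughout: W = 2.794 N, H = 3.986e+08 Pa, K = 9.243e-03.
At the depth limit, V_lim = h_lim·A = 1.035e-05 · 6.687e-06 = 6.922e-11 m³.
Inverting, life L = V_lim·H/(K·W) = 6.922e-11 · 3.986e+08 / (9.243e-03 · 2.794) = 1.068 m.

value=1.068 m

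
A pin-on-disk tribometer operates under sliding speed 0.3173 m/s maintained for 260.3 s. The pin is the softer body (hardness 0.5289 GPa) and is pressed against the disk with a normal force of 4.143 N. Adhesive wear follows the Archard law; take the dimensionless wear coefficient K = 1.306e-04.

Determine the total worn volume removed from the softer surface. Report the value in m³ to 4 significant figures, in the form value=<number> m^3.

Quoted intermediates are rounded. The computation runs at full float precision — rounded just once to four significant digits.
The distance L = v·t = 0.3173 m/s × 260.3 s = 82.59 m.
Hardness H = 0.5289 GPa = 5.289e+08 Pa.
In SI base units, W = 4.143 N, H = 5.289e+08 Pa, K = 1.306e-04.
The Archard volume V = K·W·L/H = 1.306e-04 · 4.143 · 82.59 / 5.289e+08 = 8.449e-11 m³.

value=8.449e-11 m^3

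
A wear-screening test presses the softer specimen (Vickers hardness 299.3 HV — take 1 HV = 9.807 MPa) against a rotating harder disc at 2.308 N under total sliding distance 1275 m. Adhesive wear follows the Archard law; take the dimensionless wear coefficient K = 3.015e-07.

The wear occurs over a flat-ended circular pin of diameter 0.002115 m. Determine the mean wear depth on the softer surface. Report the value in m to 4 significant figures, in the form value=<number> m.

value=8.604e-08 m

The intermediates are shown rounded, and the computation maintains full float precision, and rounded just once: four significant figures.
Convert: Hardness H = 299.3 HV × 9.807 MPa/HV = 2935 MPa = 2.935e+09 Pa.
Convert: Contact area A = π·d²/4 = π·(0.002115 m)²/4 = 3.513e-06 m².
Expressed in SI base units: W = 2.308 N, H = 2.935e+09 Pa, K = 3.015e-07.
Wear volume V = K·W·L/H = 3.015e-07 · 2.308 · 1275 / 2.935e+09 = 3.023e-13 m³.
Mean wear depth h = V/A = 3.023e-13 / 3.513e-06 = 8.604e-08 m.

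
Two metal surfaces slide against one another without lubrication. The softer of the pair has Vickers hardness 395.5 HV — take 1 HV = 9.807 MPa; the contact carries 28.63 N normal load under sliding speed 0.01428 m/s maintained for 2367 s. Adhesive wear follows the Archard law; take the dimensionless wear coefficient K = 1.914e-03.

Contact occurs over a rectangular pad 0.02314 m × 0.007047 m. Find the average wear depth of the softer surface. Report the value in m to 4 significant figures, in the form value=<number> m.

All arithmetic maintains full float precision; intermediate values are shown rounded — a single final rounding to four significant digits.
Distance L = v·t = 0.01428 m/s × 2367 s = 33.80 m.
Hardness H = 395.5 HV × 9.807 MPa/HV = 3879 MPa = 3.879e+09 Pa.
Contact area A = 0.02314 m × 0.007047 m = 1.631e-04 m².
Restated in SI base units: W = 28.63 N, H = 3.879e+09 Pa, K = 1.914e-03.
The Archard volume V = K·W·L/H = 1.914e-03 · 28.63 · 33.80 / 3.879e+09 = 4.775e-10 m³.
Depth of wear h = V/A = 4.775e-10 / 1.631e-04 = 2.928e-06 m.

value=2.928e-06 m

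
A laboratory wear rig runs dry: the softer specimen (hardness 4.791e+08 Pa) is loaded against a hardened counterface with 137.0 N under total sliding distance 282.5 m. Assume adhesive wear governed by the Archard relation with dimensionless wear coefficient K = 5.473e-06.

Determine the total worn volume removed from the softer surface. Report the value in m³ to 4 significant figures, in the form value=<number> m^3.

All arithmetic keeps full precision. Intermediates are shown rounded, and rounded just once, at four significant digits.
Working in SI base units: W = 137.0 N, H = 4.791e+08 Pa, K = 5.473e-06.
Archard relation: V = K·W·L/H = 5.473e-06 · 137.0 · 282.5 / 4.791e+08 = 4.421e-10 m³.

value=4.421e-10 m^3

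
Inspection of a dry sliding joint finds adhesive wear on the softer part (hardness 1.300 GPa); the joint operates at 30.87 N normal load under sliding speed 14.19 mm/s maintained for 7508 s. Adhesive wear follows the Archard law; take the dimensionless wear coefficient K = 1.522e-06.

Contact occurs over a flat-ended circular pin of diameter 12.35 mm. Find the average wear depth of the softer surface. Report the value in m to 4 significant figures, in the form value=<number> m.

value=3.214e-08 m

The intermediates are shown rounded. The algebra keeps full float precision, and a single final rounding, at four significant digits.
Convert: Sliding speed v = 14.19 mm/s = 0.01419 m/s. Distance L = v·t = 0.01419 m/s × 7508 s = 106.5 m.
Convert: Hardness H = 1.300 GPa = 1.300e+09 Pa.
Convert: Pin diameter d = 12.35 mm = 0.01235 m. Contact area A = π·d²/4 = π·(0.01235 m)²/4 = 1.198e-04 m².
Expressed in SI base units: W = 30.87 N, H = 1.300e+09 Pa, K = 1.522e-06.
Wear volume V = K·W·L/H = 1.522e-06 · 30.87 · 106.5 / 1.300e+09 = 3.850e-12 m³.
Wear depth h = V/A = 3.850e-12 / 1.198e-04 = 3.214e-08 m.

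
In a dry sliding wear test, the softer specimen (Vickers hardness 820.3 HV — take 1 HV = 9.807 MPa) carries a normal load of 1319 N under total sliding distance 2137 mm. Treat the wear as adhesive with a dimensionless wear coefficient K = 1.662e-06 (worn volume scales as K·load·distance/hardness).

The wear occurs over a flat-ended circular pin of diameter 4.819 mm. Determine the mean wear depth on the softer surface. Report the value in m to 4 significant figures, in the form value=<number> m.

value=3.193e-08 m

Every step keeps full float precision — the intermediates are printed rounded. Rounded just once, at four significant figures.
Convert: Total distance L = 2137 mm = 2.137 m.
Convert: Hardness H = 820.3 HV × 9.807 MPa/HV = 8045 MPa = 8.045e+09 Pa.
Convert: Pin diameter d = 4.819 mm = 0.004819 m. Contact area A = π·d²/4 = π·(0.004819 m)²/4 = 1.824e-05 m².
In SI base units: W = 1319 N, H = 8.045e+09 Pa, K = 1.662e-06.
By Archard's law, V = K·W·L/H = 1.662e-06 · 1319 · 2.137 / 8.045e+09 = 5.823e-13 m³.
Depth h = V/A = 5.823e-13 / 1.824e-05 = 3.193e-08 m.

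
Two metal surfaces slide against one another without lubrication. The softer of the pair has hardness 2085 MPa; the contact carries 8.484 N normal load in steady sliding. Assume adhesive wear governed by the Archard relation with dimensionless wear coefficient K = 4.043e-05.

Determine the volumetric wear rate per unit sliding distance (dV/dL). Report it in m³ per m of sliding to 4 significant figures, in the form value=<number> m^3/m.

value=1.645e-13 m^3/m

Quoted intermediates are rounded. Every step runs at full float precision, and one last rounding: 4 significant figures.
Hardness H = 2085 MPa = 2.085e+09 Pa.
Collected in SI base units: W = 8.484 N, H = 2.085e+09 Pa, K = 4.043e-05.
The wear rate dV/dL = K·W/H (independent of L): 4.043e-05 · 8.484 / 2.085e+09 = 1.645e-13 m³/m.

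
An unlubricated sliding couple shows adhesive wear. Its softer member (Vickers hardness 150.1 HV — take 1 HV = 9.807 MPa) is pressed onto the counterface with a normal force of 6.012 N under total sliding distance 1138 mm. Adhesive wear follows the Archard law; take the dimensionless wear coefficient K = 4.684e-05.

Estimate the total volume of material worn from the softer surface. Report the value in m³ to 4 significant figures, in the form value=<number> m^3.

Each operation runs at exact precision, and displayed values are rounded; a lone final rounding to 4 significant digits.
Convert: Sliding distance L = 1138 mm = 1.138 m.
Convert: Hardness H = 150.1 HV × 9.807 MPa/HV = 1472 MPa = 1.472e+09 Pa.
Working in SI base units: W = 6.012 N, H = 1.472e+09 Pa, K = 4.684e-05.
Volume removed: V = K·W·L/H = 4.684e-05 · 6.012 · 1.138 / 1.472e+09 = 2.177e-13 m³.

value=2.177e-13 m^3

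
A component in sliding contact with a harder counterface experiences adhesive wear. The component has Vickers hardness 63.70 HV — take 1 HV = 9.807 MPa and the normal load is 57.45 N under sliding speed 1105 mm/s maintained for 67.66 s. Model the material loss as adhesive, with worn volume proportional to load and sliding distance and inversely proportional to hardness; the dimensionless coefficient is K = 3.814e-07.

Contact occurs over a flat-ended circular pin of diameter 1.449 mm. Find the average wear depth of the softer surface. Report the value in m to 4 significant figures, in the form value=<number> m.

value=1.590e-06 m

The intermediates are printed rounded — all working math holds full float precision; one last rounding: 4 significant figures.
Sliding speed v = 1105 mm/s = 1.105 m/s. Distance L = v·t = 1.105 m/s × 67.66 s = 74.76 m.
Hardness H = 63.70 HV × 9.807 MPa/HV = 624.7 MPa = 6.247e+08 Pa.
Pin diameter d = 1.449 mm = 0.001449 m. Contact area A = π·d²/4 = π·(0.001449 m)²/4 = 1.649e-06 m².
In SI base units: W = 57.45 N, H = 6.247e+08 Pa, K = 3.814e-07.
Apply Archard: V = K·W·L/H = 3.814e-07 · 57.45 · 74.76 / 6.247e+08 = 2.622e-12 m³.
Wear depth h = V/A = 2.622e-12 / 1.649e-06 = 1.590e-06 m.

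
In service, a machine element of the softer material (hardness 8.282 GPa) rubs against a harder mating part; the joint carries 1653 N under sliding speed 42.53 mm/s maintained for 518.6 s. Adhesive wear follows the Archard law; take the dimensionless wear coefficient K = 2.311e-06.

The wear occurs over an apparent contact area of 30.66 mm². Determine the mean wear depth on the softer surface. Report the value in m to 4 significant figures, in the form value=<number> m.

All arithmetic carries full precision — displayed values are rounded, and rounded just once, at four significant digits.
Sliding speed v = 42.53 mm/s = 0.04253 m/s. The distance L = v·t = 0.04253 m/s × 518.6 s = 22.06 m.
Hardness H = 8.282 GPa = 8.282e+09 Pa.
Contact area A = 30.66 mm² = 3.066e-05 m².
Collected in SI base units: W = 1653 N, H = 8.282e+09 Pa, K = 2.311e-06.
Volume removed: V = K·W·L/H = 2.311e-06 · 1653 · 22.06 / 8.282e+09 = 1.017e-11 m³.
Average depth h = V/A = 1.017e-11 / 3.066e-05 = 3.318e-07 m.

value=3.318e-07 m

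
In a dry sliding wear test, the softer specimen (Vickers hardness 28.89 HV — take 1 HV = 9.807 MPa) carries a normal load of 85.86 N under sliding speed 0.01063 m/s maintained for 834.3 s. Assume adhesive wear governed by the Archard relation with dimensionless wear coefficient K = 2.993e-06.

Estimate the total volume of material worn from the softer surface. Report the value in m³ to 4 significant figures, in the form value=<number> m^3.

value=8.044e-12 m^3

Intermediate values are printed rounded — the algebra maintains full float precision; rounded just once to 4 significant digits.
Convert: The distance L = v·t = 0.01063 m/s × 834.3 s = 8.869 m.
Convert: Hardness H = 28.89 HV × 9.807 MPa/HV = 283.3 MPa = 2.833e+08 Pa.
Restated in SI base units: W = 85.86 N, H = 2.833e+08 Pa, K = 2.993e-06.
Volume removed: V = K·W·L/H = 2.993e-06 · 85.86 · 8.869 / 2.833e+08 = 8.044e-12 m³.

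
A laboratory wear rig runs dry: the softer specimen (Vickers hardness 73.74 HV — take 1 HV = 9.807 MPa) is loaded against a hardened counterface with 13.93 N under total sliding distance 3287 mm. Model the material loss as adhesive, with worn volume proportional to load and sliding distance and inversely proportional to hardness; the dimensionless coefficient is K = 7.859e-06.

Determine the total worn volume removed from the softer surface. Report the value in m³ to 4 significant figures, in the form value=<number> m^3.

value=4.976e-13 m^3

The algebra keeps full precision; the intermediates appear rounded — one final rounding, at four significant digits.
Sliding distance L = 3287 mm = 3.287 m.
Hardness H = 73.74 HV × 9.807 MPa/HV = 723.2 MPa = 7.232e+08 Pa.
In SI base units, W = 13.93 N, H = 7.232e+08 Pa, K = 7.859e-06.
Archard relation: V = K·W·L/H = 7.859e-06 · 13.93 · 3.287 / 7.232e+08 = 4.976e-13 m³.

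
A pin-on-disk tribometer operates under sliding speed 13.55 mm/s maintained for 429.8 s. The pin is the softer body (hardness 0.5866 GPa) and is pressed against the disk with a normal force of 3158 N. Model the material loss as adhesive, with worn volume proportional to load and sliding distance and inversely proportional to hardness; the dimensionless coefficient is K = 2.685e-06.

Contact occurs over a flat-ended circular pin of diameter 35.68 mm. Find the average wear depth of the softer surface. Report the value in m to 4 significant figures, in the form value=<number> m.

Intermediates appear rounded; the computation maintains exact precision. Rounded just once, at four significant figures.
Sliding speed v = 13.55 mm/s = 0.01355 m/s. Total distance L = v·t = 0.01355 m/s × 429.8 s = 5.824 m.
Hardness H = 0.5866 GPa = 5.866e+08 Pa.
Pin diameter d = 35.68 mm = 0.03568 m. Contact area A = π·d²/4 = π·(0.03568 m)²/4 = 9.999e-04 m².
In SI base units, W = 3158 N, H = 5.866e+08 Pa, K = 2.685e-06.
Wear volume V = K·W·L/H = 2.685e-06 · 3158 · 5.824 / 5.866e+08 = 8.418e-11 m³.
Depth h = V/A = 8.418e-11 / 9.999e-04 = 8.419e-08 m.

value=8.419e-08 m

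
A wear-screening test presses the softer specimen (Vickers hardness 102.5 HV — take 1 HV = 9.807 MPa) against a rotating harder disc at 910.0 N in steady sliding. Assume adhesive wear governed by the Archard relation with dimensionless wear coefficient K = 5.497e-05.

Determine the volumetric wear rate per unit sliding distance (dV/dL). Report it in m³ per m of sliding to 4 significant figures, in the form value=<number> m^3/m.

value=4.976e-11 m^3/m

The algebra runs at full precision, and intermediate values are displayed rounded, and rounded just once: 4 significant digits.
Convert: Hardness H = 102.5 HV × 9.807 MPa/HV = 1005 MPa = 1.005e+09 Pa.
Restated in SI base units: W = 910.0 N, H = 1.005e+09 Pa, K = 5.497e-05.
Rate of wear dV/dL = K·W/H, per unit distance: 5.497e-05 · 910.0 / 1.005e+09 = 4.976e-11 m³/m.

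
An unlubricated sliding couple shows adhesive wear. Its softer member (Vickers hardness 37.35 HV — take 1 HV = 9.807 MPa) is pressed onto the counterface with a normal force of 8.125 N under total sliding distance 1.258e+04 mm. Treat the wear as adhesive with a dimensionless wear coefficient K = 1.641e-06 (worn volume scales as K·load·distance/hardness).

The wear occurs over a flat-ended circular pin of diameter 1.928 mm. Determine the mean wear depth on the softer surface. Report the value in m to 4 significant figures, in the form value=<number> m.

The intermediates are printed rounded. Each operation runs at exact precision. Rounded once at the end, at 4 significant digits.
Convert: Path length L = 1.258e+04 mm = 12.58 m.
Convert: Hardness H = 37.35 HV × 9.807 MPa/HV = 366.3 MPa = 3.663e+08 Pa.
Convert: Pin diameter d = 1.928 mm = 0.001928 m. Contact area A = π·d²/4 = π·(0.001928 m)²/4 = 2.919e-06 m².
Collected in SI base units: W = 8.125 N, H = 3.663e+08 Pa, K = 1.641e-06.
Archard volume V = K·W·L/H = 1.641e-06 · 8.125 · 12.58 / 3.663e+08 = 4.579e-13 m³.
Mean wear depth h = V/A = 4.579e-13 / 2.919e-06 = 1.568e-07 m.

value=1.568e-07 m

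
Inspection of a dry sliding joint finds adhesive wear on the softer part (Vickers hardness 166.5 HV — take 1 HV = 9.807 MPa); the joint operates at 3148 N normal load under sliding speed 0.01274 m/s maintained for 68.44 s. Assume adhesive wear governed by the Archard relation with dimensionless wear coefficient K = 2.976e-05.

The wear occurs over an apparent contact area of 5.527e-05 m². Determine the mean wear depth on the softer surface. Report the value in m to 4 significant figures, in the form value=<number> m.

value=9.051e-07 m

All arithmetic holds full precision — the intermediates are displayed rounded; rounded just once to 4 significant figures.
Convert: Sliding distance L = v·t = 0.01274 m/s × 68.44 s = 0.8719 m.
Convert: Hardness H = 166.5 HV × 9.807 MPa/HV = 1633 MPa = 1.633e+09 Pa.
In SI base units: W = 3148 N, H = 1.633e+09 Pa, K = 2.976e-05.
The Archard volume V = K·W·L/H = 2.976e-05 · 3148 · 0.8719 / 1.633e+09 = 5.003e-11 m³.
Average depth h = V/A = 5.003e-11 / 5.527e-05 = 9.051e-07 m.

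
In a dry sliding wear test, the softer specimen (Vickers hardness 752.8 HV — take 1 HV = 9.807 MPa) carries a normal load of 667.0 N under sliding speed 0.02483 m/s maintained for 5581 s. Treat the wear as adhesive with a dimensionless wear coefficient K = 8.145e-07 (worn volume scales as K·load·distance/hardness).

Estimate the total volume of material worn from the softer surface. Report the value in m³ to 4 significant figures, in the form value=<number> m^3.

Every step maintains full float precision — intermediates are printed rounded. Rounded just once: 4 significant figures.
Convert: Distance covered L = v·t = 0.02483 m/s × 5581 s = 138.6 m.
Convert: Hardness H = 752.8 HV × 9.807 MPa/HV = 7383 MPa = 7.383e+09 Pa.
Collected in SI base units: W = 667.0 N, H = 7.383e+09 Pa, K = 8.145e-07.
Volume removed: V = K·W·L/H = 8.145e-07 · 667.0 · 138.6 / 7.383e+09 = 1.020e-11 m³.

value=1.020e-11 m^3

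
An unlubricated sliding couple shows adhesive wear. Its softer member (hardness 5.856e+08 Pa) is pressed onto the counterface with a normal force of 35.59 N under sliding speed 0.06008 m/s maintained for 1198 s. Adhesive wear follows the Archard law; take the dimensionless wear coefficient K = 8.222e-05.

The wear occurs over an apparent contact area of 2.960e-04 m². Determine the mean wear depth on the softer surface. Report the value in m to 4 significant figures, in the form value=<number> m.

value=1.215e-06 m

Each operation holds exact precision, and the intermediates are shown rounded — one final rounding, at four significant figures.
Distance L = v·t = 0.06008 m/s × 1198 s = 71.98 m.
Restated in SI base units: W = 35.59 N, H = 5.856e+08 Pa, K = 8.222e-05.
Wear volume V = K·W·L/H = 8.222e-05 · 35.59 · 71.98 / 5.856e+08 = 3.597e-10 m³.
Wear depth h = V/A = 3.597e-10 / 2.960e-04 = 1.215e-06 m.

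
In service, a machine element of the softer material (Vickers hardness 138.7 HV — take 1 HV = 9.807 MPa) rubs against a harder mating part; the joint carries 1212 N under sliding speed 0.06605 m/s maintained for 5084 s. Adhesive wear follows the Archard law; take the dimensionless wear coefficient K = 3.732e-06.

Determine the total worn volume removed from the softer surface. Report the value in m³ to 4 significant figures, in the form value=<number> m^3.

value=1.117e-09 m^3

The computation maintains exact precision. Quoted intermediates are rounded; rounded once at the end: 4 significant figures.
Path length L = v·t = 0.06605 m/s × 5084 s = 335.8 m.
Hardness H = 138.7 HV × 9.807 MPa/HV = 1360 MPa = 1.360e+09 Pa.
Restated in SI base units: W = 1212 N, H = 1.360e+09 Pa, K = 3.732e-06.
Worn volume V = K·W·L/H = 3.732e-06 · 1212 · 335.8 / 1.360e+09 = 1.117e-09 m³.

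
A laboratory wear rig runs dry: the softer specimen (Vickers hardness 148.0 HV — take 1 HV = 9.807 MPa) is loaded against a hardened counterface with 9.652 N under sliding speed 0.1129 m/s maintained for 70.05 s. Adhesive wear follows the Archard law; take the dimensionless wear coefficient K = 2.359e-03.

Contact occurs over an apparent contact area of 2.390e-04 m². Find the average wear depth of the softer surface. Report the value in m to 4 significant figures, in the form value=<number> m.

Intermediate values are displayed rounded. All arithmetic carries full precision. Rounded just once: 4 significant figures.
Path length L = v·t = 0.1129 m/s × 70.05 s = 7.909 m.
Hardness H = 148.0 HV × 9.807 MPa/HV = 1451 MPa = 1.451e+09 Pa.
Collected in SI base units: W = 9.652 N, H = 1.451e+09 Pa, K = 2.359e-03.
Archard volume V = K·W·L/H = 2.359e-03 · 9.652 · 7.909 / 1.451e+09 = 1.241e-10 m³.
Mean depth h = V/A = 1.241e-10 / 2.390e-04 = 5.191e-07 m.

value=5.191e-07 m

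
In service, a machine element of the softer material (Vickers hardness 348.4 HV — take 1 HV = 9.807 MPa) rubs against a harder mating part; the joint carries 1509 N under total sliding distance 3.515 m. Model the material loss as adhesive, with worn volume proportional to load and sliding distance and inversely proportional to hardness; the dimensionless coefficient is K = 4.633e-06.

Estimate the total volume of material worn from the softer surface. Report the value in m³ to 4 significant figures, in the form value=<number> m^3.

The intermediates are shown rounded. The algebra keeps full float precision — one last rounding to 4 significant digits.
Convert: Hardness H = 348.4 HV × 9.807 MPa/HV = 3417 MPa = 3.417e+09 Pa.
In SI base units, W = 1509 N, H = 3.417e+09 Pa, K = 4.633e-06.
Archard volume V = K·W·L/H = 4.633e-06 · 1509 · 3.515 / 3.417e+09 = 7.192e-12 m³.

value=7.192e-12 m^3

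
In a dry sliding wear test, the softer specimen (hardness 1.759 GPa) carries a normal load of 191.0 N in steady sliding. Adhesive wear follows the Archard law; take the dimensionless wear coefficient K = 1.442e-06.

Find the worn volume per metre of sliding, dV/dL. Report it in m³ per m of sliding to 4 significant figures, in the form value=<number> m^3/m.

The computation keeps full float precision — intermediate values are printed rounded — a single final rounding to four significant figures.
Hardness H = 1.759 GPa = 1.759e+09 Pa.
Restated in SI base units: W = 191.0 N, H = 1.759e+09 Pa, K = 1.442e-06.
Wear rate dV/dL = K·W/H — distance-free: 1.442e-06 · 191.0 / 1.759e+09 = 1.566e-13 m³/m.

value=1.566e-13 m^3/m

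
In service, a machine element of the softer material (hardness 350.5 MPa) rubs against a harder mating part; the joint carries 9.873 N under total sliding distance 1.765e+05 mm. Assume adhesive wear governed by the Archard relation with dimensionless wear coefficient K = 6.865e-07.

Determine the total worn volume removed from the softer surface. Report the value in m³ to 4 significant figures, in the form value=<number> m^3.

value=3.413e-12 m^3

Every step runs at full precision — intermediate values appear rounded — rounded once at the end to four significant figures.
The distance L = 1.765e+05 mm = 176.5 m.
Hardness H = 350.5 MPa = 3.505e+08 Pa.
Expressed in SI base units: W = 9.873 N, H = 3.505e+08 Pa, K = 6.865e-07.
Worn volume V = K·W·L/H = 6.865e-07 · 9.873 · 176.5 / 3.505e+08 = 3.413e-12 m³.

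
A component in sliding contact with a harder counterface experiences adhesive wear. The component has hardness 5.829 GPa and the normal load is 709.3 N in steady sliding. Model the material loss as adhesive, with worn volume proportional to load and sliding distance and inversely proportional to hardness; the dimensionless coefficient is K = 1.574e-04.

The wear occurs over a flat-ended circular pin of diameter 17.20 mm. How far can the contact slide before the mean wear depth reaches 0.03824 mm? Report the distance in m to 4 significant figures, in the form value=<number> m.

value=463.9 m

Shown intermediates are rounded, and all arithmetic runs at full precision, and rounded once at the end: four significant digits.
Hardness H = 5.829 GPa = 5.829e+09 Pa.
Pin diameter d = 17.20 mm = 0.01720 m. Contact area A = π·d²/4 = π·(0.01720 m)²/4 = 2.324e-04 m².
Depth limit h_lim = 0.03824 mm = 3.824e-05 m.
As SI base values: W = 709.3 N, H = 5.829e+09 Pa, K = 1.574e-04.
Allowed volume V_lim = h_lim·A = 3.824e-05 · 2.324e-04 = 8.885e-09 m³.
Sliding life L = V_lim·H/(K·W) = 8.885e-09 · 5.829e+09 / (1.574e-04 · 709.3) = 463.9 m.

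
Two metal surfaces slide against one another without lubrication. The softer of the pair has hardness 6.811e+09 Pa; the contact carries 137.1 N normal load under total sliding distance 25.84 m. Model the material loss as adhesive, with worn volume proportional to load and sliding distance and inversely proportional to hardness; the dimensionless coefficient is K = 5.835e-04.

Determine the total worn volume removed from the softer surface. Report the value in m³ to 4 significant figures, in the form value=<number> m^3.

value=3.035e-10 m^3

Intermediates are displayed rounded — each operation keeps full precision; rounded once at the end: 4 significant figures.
SI base units throughout: W = 137.1 N, H = 6.811e+09 Pa, K = 5.835e-04.
Archard volume V = K·W·L/H = 5.835e-04 · 137.1 · 25.84 / 6.811e+09 = 3.035e-10 m³.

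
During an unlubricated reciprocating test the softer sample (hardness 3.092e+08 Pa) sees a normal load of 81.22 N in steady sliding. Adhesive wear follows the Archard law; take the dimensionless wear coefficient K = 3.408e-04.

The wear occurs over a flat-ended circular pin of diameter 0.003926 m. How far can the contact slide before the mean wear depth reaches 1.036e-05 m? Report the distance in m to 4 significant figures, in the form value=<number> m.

The computation maintains full precision — quoted intermediates are rounded — a lone final rounding, at four significant figures.
Convert: Contact area A = π·d²/4 = π·(0.003926 m)²/4 = 1.211e-05 m².
Collected in SI base units: W = 81.22 N, H = 3.092e+08 Pa, K = 3.408e-04.
Allowed volume V_lim = h_lim·A = 1.036e-05 · 1.211e-05 = 1.254e-10 m³.
So the life L = V_lim·H/(K·W) = 1.254e-10 · 3.092e+08 / (3.408e-04 · 81.22) = 1.401 m.

value=1.401 m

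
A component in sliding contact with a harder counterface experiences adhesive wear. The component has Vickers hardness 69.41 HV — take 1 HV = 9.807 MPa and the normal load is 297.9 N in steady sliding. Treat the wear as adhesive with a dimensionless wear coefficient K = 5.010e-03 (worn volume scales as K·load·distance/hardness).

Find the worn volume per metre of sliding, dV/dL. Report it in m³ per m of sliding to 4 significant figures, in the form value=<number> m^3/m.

value=2.193e-09 m^3/m

Intermediates are shown rounded, and the computation carries full precision; rounded once at the end to four significant figures.
Convert: Hardness H = 69.41 HV × 9.807 MPa/HV = 680.7 MPa = 6.807e+08 Pa.
Restated in SI base units: W = 297.9 N, H = 6.807e+08 Pa, K = 5.010e-03.
Volumetric rate dV/dL = K·W/H: 5.010e-03 · 297.9 / 6.807e+08 = 2.193e-09 m³/m.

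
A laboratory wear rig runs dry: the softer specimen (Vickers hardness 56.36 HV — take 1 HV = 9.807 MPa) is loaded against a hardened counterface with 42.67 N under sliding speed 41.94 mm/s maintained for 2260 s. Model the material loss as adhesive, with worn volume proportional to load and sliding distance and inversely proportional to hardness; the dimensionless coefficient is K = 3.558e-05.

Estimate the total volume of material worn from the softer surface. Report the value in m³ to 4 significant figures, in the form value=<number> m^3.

value=2.604e-10 m^3

Intermediates appear rounded — all working math holds full float precision. Rounded just once, at four significant figures.
Convert: Sliding speed v = 41.94 mm/s = 0.04194 m/s. The distance L = v·t = 0.04194 m/s × 2260 s = 94.78 m.
Convert: Hardness H = 56.36 HV × 9.807 MPa/HV = 552.7 MPa = 5.527e+08 Pa.
Collected in SI base units: W = 42.67 N, H = 5.527e+08 Pa, K = 3.558e-05.
Apply Archard: V = K·W·L/H = 3.558e-05 · 42.67 · 94.78 / 5.527e+08 = 2.604e-10 m³.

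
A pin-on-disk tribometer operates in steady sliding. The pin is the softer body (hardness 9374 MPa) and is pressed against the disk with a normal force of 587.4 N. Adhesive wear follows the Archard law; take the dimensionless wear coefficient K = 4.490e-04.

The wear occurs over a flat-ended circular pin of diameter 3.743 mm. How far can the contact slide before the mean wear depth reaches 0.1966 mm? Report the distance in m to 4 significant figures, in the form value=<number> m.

Intermediate values appear rounded — all working math holds exact precision — rounded just once: 4 significant digits.
Convert: Hardness H = 9374 MPa = 9.374e+09 Pa.
Convert: Pin diameter d = 3.743 mm = 0.003743 m. Contact area A = π·d²/4 = π·(0.003743 m)²/4 = 1.100e-05 m².
Convert: Depth limit h_lim = 0.1966 mm = 1.966e-04 m.
In SI base units, W = 587.4 N, H = 9.374e+09 Pa, K = 4.490e-04.
Limit volume V_lim = h_lim·A = 1.966e-04 · 1.100e-05 = 2.163e-09 m³.
Sliding life L = V_lim·H/(K·W) = 2.163e-09 · 9.374e+09 / (4.490e-04 · 587.4) = 76.89 m.

value=76.89 m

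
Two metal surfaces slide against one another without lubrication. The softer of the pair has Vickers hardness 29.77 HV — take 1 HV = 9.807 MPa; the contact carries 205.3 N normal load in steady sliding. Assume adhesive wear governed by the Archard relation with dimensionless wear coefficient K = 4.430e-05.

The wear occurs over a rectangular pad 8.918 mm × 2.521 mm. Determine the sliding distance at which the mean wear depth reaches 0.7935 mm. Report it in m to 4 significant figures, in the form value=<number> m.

All arithmetic keeps full precision — intermediate values are printed rounded, and one last rounding, at 4 significant digits.
Hardness H = 29.77 HV × 9.807 MPa/HV = 292.0 MPa = 2.920e+08 Pa.
Pad sides 8.918 mm × 2.521 mm = 0.008918 m × 0.002521 m. Contact area A = 0.008918 m × 0.002521 m = 2.248e-05 m².
Depth limit h_lim = 0.7935 mm = 7.935e-04 m.
Collected in SI base units: W = 205.3 N, H = 2.920e+08 Pa, K = 4.430e-05.
Permissible volume V_lim = h_lim·A = 7.935e-04 · 2.248e-05 = 1.784e-08 m³.
Thus life L = V_lim·H/(K·W) = 1.784e-08 · 2.920e+08 / (4.430e-05 · 205.3) = 572.7 m.

value=572.7 m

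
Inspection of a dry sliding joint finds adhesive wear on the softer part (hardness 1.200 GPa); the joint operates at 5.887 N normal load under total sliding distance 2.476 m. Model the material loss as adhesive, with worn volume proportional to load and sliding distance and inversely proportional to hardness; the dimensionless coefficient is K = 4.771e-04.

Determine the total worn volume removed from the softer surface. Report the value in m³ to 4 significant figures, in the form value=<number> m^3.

value=5.795e-12 m^3

Intermediate values are displayed rounded; all working math carries full precision; one final rounding to 4 significant digits.
Hardness H = 1.200 GPa = 1.200e+09 Pa.
Expressed in SI base units: W = 5.887 N, H = 1.200e+09 Pa, K = 4.771e-04.
Worn volume V = K·W·L/H = 4.771e-04 · 5.887 · 2.476 / 1.200e+09 = 5.795e-12 m³.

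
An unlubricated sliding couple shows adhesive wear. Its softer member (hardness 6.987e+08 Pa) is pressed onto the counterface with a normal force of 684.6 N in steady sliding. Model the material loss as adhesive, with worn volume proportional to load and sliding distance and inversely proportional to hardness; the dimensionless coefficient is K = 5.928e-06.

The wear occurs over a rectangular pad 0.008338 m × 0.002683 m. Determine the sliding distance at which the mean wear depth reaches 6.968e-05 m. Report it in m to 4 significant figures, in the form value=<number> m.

The intermediates are shown rounded. All working math keeps full precision; rounded once at the end, at 4 significant figures.
Convert: Contact area A = 0.008338 m × 0.002683 m = 2.237e-05 m².
Expressed in SI base units: W = 684.6 N, H = 6.987e+08 Pa, K = 5.928e-06.
Wearable volume V_lim = h_lim·A = 6.968e-05 · 2.237e-05 = 1.559e-09 m³.
Life L = V_lim·H/(K·W) = 1.559e-09 · 6.987e+08 / (5.928e-06 · 684.6) = 268.4 m.

value=268.4 m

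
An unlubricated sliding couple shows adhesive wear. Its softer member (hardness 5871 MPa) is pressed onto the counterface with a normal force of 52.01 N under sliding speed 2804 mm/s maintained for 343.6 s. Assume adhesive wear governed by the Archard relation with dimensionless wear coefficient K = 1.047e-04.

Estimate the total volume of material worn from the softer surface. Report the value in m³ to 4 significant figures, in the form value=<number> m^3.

value=8.936e-10 m^3

Intermediates are displayed rounded, and all working math maintains exact precision; one final rounding, at 4 significant digits.
Convert: Sliding speed v = 2804 mm/s = 2.804 m/s. Distance L = v·t = 2.804 m/s × 343.6 s = 963.5 m.
Convert: Hardness H = 5871 MPa = 5.871e+09 Pa.
Working in SI base units: W = 52.01 N, H = 5.871e+09 Pa, K = 1.047e-04.
Wear volume V = K·W·L/H = 1.047e-04 · 52.01 · 963.5 / 5.871e+09 = 8.936e-10 m³.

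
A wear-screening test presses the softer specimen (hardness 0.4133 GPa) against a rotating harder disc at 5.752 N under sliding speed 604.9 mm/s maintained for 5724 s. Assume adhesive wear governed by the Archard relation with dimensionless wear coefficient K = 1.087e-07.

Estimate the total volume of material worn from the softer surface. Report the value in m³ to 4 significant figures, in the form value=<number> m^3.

value=5.238e-12 m^3

The computation keeps exact precision. Printed values are rounded; a lone final rounding: four significant figures.
Sliding speed v = 604.9 mm/s = 0.6049 m/s. Total distance L = v·t = 0.6049 m/s × 5724 s = 3462 m.
Hardness H = 0.4133 GPa = 4.133e+08 Pa.
SI base units throughout: W = 5.752 N, H = 4.133e+08 Pa, K = 1.087e-07.
Worn volume V = K·W·L/H = 1.087e-07 · 5.752 · 3462 / 4.133e+08 = 5.238e-12 m³.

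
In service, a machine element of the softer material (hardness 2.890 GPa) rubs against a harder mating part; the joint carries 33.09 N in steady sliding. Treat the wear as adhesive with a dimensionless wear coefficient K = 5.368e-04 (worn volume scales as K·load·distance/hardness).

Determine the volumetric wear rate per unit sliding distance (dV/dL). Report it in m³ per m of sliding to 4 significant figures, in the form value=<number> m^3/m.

Displayed values are rounded — the computation carries full float precision, and one last rounding to four significant digits.
Convert: Hardness H = 2.890 GPa = 2.890e+09 Pa.
Working in SI base units: W = 33.09 N, H = 2.890e+09 Pa, K = 5.368e-04.
The wear rate dV/dL = K·W/H, so: 5.368e-04 · 33.09 / 2.890e+09 = 6.146e-12 m³/m.

value=6.146e-12 m^3/m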